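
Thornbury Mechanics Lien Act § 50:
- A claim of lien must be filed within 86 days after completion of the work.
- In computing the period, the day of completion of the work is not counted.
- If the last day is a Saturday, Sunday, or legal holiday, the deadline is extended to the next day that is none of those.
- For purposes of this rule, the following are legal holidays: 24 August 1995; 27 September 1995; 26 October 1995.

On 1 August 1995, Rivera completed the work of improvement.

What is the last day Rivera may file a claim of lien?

October 27, 1995

86 days after 1 August 1995 is October 26, 1995.
October 26, 1995 is a listed holiday. The next qualifying day is October 27, 1995.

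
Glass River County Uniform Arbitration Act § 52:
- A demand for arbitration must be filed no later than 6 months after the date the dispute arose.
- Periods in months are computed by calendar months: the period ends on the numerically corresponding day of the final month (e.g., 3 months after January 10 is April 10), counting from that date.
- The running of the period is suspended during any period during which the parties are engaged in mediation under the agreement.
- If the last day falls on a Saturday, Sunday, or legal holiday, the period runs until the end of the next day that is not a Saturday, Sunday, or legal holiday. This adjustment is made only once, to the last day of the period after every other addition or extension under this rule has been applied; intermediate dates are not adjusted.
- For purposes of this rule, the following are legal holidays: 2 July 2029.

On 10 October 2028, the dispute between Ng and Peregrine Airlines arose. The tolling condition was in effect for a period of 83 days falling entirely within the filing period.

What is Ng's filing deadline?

6 months after 10 October 2028 is April 10, 2029.
Tolling adds 83 days: April 10, 2029 + 83 days = July 2, 2029.
July 2, 2029 is a listed holiday. The next qualifying day is July 3, 2029.

July 3, 2029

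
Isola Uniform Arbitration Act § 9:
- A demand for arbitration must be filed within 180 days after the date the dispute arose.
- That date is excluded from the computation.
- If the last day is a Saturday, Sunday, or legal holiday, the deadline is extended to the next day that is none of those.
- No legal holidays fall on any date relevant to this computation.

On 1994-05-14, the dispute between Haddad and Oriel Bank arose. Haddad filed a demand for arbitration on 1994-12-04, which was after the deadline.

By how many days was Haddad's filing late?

180 days after 1994-05-14 is November 10, 1994.
November 10, 1994 is a Thursday and not a legal holiday, so no extension applies.
The deadline is November 10, 1994; from November 10, 1994 to December 4, 1994 is 24 days.

24 days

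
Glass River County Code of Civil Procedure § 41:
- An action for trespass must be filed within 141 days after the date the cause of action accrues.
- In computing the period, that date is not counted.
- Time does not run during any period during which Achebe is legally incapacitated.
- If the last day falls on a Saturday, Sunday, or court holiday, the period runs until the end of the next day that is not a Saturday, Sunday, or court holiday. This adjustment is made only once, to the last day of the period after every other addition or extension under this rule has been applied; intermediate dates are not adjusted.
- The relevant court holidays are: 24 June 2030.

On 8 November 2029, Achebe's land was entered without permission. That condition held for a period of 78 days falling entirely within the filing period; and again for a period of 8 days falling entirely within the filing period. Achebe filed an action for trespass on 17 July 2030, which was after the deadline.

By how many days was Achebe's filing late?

22 days

141 days after 8 November 2029 is March 29, 2030.
Tolling adds 78 days: March 29, 2030 + 78 days = June 15, 2030.
Tolling adds 8 days: June 15, 2030 + 8 days = June 23, 2030.
June 23, 2030 is Sunday; June 24, 2030 is a listed holiday. The next qualifying day is June 25, 2030.
The deadline is June 25, 2030; from June 25, 2030 to July 17, 2030 is 22 days.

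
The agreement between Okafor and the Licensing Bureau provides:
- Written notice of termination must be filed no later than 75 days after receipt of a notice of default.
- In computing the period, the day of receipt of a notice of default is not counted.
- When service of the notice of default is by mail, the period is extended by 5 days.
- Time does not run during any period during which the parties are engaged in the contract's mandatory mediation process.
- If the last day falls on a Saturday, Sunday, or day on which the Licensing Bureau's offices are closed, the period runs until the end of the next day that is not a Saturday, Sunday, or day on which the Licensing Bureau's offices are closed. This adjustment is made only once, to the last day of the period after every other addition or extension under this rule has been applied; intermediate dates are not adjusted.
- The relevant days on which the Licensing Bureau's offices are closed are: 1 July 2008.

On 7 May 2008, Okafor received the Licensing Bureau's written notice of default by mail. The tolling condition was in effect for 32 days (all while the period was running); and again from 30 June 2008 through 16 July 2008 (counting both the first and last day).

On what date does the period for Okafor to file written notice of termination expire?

75 days after 7 May 2008 is July 21, 2008.
Service was by mail, adding 5 days: July 21, 2008 + 5 days = July 26, 2008.
Tolling adds 32 days: July 26, 2008 + 32 days = August 27, 2008.
From June 30, 2008 through July 16, 2008 inclusive is 17 days; tolling adds 17 days: August 27, 2008 + 17 days = September 13, 2008.
September 13, 2008 is Saturday; September 14, 2008 is Sunday. The next qualifying day is September 15, 2008.

September 15, 2008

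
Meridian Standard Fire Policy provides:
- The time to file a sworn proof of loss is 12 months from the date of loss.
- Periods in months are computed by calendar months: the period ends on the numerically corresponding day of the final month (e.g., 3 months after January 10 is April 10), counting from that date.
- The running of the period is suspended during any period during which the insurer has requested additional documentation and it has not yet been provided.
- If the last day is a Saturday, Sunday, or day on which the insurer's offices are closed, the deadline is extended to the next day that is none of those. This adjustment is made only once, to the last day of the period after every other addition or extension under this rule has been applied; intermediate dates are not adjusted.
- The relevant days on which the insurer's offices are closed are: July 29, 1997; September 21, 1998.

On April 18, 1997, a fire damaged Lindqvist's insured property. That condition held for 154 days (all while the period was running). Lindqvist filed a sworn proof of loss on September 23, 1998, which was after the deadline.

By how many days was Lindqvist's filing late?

1 day

12 months after April 18, 1997 is April 18, 1998.
Tolling adds 154 days: April 18, 1998 + 154 days = September 19, 1998.
September 19, 1998 is Saturday; September 20, 1998 is Sunday; September 21, 1998 is a listed holiday. The next qualifying day is September 22, 1998.
The deadline is September 22, 1998; from September 22, 1998 to September 23, 1998 is 1 days.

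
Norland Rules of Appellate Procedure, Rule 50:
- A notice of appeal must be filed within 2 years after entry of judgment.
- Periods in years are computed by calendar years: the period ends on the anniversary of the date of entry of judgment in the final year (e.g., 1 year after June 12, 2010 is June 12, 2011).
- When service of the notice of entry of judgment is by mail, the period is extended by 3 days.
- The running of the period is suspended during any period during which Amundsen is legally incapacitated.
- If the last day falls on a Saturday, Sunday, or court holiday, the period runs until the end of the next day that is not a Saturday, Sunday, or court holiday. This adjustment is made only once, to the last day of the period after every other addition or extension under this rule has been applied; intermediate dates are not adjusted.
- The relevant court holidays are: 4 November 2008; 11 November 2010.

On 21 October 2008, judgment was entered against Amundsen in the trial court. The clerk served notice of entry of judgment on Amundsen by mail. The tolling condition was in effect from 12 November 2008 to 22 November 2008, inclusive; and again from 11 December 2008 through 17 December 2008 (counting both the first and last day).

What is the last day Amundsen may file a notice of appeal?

November 12, 2010

2 years after 21 October 2008 is October 21, 2010.
Service was by mail, adding 3 days: October 21, 2010 + 3 days = October 24, 2010.
From November 12, 2008 through November 22, 2008 inclusive is 11 days; tolling adds 11 days: October 24, 2010 + 11 days = November 4, 2010.
From December 11, 2008 through December 17, 2008 inclusive is 7 days; tolling adds 7 days: November 4, 2010 + 7 days = November 11, 2010.
November 11, 2010 is a listed holiday. The next qualifying day is November 12, 2010.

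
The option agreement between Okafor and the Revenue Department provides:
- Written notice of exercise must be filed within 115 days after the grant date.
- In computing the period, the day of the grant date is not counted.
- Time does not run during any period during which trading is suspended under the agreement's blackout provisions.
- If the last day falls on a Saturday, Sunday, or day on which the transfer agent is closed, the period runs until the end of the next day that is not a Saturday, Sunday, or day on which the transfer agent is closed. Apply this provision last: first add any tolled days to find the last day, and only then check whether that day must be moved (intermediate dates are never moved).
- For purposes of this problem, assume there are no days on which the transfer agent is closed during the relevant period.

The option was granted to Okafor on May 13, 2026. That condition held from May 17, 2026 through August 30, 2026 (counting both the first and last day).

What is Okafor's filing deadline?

115 days after May 13, 2026 is September 5, 2026.
From May 17, 2026 through August 30, 2026 inclusive is 106 days; tolling adds 106 days: September 5, 2026 + 106 days = December 20, 2026.
December 20, 2026 is Sunday. The next qualifying day is December 21, 2026.

December 21, 2026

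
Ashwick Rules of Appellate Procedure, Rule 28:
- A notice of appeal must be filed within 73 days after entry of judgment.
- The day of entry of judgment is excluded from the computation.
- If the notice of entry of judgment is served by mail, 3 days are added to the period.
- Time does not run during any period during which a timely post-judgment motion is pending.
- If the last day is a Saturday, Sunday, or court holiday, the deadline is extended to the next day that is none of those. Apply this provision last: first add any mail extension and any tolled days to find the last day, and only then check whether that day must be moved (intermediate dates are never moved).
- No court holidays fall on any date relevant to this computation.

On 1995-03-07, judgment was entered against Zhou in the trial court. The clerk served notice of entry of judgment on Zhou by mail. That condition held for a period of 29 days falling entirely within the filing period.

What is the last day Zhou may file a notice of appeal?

June 20, 1995

73 days after 1995-03-07 is May 19, 1995.
Service was by mail, adding 3 days: May 19, 1995 + 3 days = May 22, 1995.
Tolling adds 29 days: May 22, 1995 + 29 days = June 20, 1995.
June 20, 1995 is a Tuesday and not a court holiday, so no extension applies.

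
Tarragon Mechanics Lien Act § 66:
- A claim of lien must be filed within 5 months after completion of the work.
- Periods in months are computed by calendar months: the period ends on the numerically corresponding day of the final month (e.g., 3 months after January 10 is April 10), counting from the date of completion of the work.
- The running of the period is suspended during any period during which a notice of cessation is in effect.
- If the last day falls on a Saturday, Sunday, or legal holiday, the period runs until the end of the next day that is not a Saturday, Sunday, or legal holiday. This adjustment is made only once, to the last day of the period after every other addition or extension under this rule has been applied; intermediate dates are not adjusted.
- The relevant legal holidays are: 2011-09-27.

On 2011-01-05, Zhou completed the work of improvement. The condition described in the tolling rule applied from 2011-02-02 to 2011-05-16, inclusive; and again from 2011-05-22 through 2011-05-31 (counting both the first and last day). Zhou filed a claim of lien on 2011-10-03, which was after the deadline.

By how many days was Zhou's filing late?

5 months after 2011-01-05 is June 5, 2011.
From February 2, 2011 through May 16, 2011 inclusive is 104 days; tolling adds 104 days: June 5, 2011 + 104 days = September 17, 2011.
From May 22, 2011 through May 31, 2011 inclusive is 10 days; tolling adds 10 days: September 17, 2011 + 10 days = September 27, 2011.
September 27, 2011 is a listed holiday. The next qualifying day is September 28, 2011.
The deadline is September 28, 2011; from September 28, 2011 to October 3, 2011 is 5 days.

5 days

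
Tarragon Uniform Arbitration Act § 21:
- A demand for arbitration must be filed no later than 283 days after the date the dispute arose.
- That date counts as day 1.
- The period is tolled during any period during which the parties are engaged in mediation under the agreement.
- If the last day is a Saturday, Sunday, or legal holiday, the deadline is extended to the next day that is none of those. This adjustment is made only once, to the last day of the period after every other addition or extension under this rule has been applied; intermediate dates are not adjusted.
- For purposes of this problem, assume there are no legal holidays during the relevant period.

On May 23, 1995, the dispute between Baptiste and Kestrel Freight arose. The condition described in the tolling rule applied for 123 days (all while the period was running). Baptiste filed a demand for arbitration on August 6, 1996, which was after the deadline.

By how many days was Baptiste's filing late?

Counting May 23, 1995 as day 1, day 283 is February 29, 1996.
Tolling adds 123 days: February 29, 1996 + 123 days = July 1, 1996.
July 1, 1996 is a Monday and not a legal holiday, so no extension applies.
The deadline is July 1, 1996; from July 1, 1996 to August 6, 1996 is 36 days.

36 days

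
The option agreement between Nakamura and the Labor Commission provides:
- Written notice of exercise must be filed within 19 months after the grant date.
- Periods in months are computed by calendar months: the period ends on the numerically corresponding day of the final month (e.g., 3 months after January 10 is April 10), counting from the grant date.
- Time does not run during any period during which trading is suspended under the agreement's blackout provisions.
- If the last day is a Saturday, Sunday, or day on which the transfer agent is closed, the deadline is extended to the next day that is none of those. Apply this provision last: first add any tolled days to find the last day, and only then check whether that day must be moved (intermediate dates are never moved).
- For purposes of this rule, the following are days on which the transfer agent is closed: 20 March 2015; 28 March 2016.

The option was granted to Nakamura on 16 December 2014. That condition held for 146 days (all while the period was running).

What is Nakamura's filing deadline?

December 9, 2016

19 months after 16 December 2014 is July 16, 2016.
Tolling adds 146 days: July 16, 2016 + 146 days = December 9, 2016.
December 9, 2016 is a Friday and not a day on which the transfer agent is closed, so no extension applies.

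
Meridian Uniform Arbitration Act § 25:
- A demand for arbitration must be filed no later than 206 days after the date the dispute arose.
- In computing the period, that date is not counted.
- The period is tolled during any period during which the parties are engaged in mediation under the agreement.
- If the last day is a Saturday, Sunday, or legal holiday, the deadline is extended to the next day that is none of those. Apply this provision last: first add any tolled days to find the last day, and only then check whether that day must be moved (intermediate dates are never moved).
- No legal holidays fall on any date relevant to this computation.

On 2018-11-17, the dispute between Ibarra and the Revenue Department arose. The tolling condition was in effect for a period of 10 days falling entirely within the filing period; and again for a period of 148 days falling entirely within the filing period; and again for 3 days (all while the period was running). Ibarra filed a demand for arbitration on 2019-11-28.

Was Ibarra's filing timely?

206 days after 2018-11-17 is June 11, 2019.
Tolling adds 10 days: June 11, 2019 + 10 days = June 21, 2019.
Tolling adds 148 days: June 21, 2019 + 148 days = November 16, 2019.
Tolling adds 3 days: November 16, 2019 + 3 days = November 19, 2019.
November 19, 2019 is a Tuesday and not a legal holiday, so no extension applies.
The deadline is November 19, 2019; the filing on November 28, 2019 is after that date.

No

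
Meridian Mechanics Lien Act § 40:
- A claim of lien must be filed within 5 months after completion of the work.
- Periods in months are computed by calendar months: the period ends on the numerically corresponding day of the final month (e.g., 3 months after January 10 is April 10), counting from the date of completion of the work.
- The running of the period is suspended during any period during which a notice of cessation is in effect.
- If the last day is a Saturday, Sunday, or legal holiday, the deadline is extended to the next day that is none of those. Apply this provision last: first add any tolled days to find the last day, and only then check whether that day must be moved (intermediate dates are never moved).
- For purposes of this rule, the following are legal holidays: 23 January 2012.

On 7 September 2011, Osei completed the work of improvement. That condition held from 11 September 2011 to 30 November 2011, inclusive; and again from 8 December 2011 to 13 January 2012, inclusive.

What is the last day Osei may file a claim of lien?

June 4, 2012

5 months after 7 September 2011 is February 7, 2012.
From September 11, 2011 through November 30, 2011 inclusive is 81 days; tolling adds 81 days: February 7, 2012 + 81 days = April 28, 2012.
From December 8, 2011 through January 13, 2012 inclusive is 37 days; tolling adds 37 days: April 28, 2012 + 37 days = June 4, 2012.
June 4, 2012 is a Monday and not a legal holiday, so no extension applies.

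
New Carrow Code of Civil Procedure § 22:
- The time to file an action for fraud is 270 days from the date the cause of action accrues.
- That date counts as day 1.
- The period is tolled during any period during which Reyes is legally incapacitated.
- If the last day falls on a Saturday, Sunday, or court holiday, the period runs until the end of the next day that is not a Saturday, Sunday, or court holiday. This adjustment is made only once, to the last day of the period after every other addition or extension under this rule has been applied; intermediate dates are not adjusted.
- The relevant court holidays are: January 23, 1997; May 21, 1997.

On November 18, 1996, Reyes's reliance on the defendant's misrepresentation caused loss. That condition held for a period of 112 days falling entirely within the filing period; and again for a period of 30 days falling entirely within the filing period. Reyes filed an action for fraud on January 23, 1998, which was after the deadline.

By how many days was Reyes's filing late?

Counting November 18, 1996 as day 1, day 270 is August 14, 1997.
Tolling adds 112 days: August 14, 1997 + 112 days = December 4, 1997.
Tolling adds 30 days: December 4, 1997 + 30 days = January 3, 1998.
January 3, 1998 is Saturday; January 4, 1998 is Sunday. The next qualifying day is January 5, 1998.
The deadline is January 5, 1998; from January 5, 1998 to January 23, 1998 is 18 days.

18 days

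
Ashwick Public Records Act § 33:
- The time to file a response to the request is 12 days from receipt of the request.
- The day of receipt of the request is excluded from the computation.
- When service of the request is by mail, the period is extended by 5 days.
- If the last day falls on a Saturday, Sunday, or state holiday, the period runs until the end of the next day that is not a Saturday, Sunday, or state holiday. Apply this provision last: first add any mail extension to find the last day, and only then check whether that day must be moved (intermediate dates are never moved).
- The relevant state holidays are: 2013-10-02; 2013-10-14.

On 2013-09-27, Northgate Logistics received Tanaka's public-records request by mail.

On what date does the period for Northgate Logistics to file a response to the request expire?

12 days after 2013-09-27 is October 9, 2013.
Service was by mail, adding 5 days: October 9, 2013 + 5 days = October 14, 2013.
October 14, 2013 is a listed holiday. The next qualifying day is October 15, 2013.

October 15, 2013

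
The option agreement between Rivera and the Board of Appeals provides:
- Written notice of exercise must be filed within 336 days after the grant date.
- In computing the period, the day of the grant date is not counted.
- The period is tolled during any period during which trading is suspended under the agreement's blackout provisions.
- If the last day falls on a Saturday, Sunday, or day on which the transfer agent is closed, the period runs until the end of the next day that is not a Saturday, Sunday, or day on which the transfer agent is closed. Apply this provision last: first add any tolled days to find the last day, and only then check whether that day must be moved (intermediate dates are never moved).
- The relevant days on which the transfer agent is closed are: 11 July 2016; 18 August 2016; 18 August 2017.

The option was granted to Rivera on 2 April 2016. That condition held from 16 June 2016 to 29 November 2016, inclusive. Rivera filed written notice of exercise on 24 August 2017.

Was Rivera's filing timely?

336 days after 2 April 2016 is March 4, 2017.
From June 16, 2016 through November 29, 2016 inclusive is 167 days; tolling adds 167 days: March 4, 2017 + 167 days = August 18, 2017.
August 18, 2017 is a listed holiday; August 19, 2017 is Saturday; August 20, 2017 is Sunday. The next qualifying day is August 21, 2017.
The deadline is August 21, 2017; the filing on August 24, 2017 is after that date.

No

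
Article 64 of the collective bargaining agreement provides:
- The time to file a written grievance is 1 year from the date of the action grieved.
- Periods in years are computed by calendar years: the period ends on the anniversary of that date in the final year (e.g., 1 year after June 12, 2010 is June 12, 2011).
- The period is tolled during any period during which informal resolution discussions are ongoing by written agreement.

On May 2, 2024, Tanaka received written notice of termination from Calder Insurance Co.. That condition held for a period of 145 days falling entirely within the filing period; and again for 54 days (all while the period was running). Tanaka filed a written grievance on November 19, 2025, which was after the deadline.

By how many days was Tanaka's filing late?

2 days

1 year after May 2, 2024 is May 2, 2025.
Tolling adds 145 days: May 2, 2025 + 145 days = September 24, 2025.
Tolling adds 54 days: September 24, 2025 + 54 days = November 17, 2025.
The deadline is November 17, 2025; from November 17, 2025 to November 19, 2025 is 2 days.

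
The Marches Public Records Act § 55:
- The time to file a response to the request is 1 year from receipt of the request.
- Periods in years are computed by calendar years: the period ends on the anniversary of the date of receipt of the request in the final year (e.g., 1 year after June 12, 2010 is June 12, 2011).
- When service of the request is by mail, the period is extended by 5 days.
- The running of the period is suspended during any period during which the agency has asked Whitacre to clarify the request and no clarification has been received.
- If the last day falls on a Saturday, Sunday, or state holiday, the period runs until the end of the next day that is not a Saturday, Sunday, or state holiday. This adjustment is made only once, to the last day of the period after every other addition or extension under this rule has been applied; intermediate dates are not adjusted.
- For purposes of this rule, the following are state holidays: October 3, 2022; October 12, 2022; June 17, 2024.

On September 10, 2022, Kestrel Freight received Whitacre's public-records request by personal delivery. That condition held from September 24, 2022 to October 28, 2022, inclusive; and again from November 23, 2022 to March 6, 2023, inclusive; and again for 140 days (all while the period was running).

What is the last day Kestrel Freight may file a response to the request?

1 year after September 10, 2022 is September 10, 2023.
Service was not by mail, so no mail extension applies.
From September 24, 2022 through October 28, 2022 inclusive is 35 days; tolling adds 35 days: September 10, 2023 + 35 days = October 15, 2023.
From November 23, 2022 through March 6, 2023 inclusive is 104 days; tolling adds 104 days: October 15, 2023 + 104 days = January 27, 2024.
Tolling adds 140 days: January 27, 2024 + 140 days = June 15, 2024.
June 15, 2024 is Saturday; June 16, 2024 is Sunday; June 17, 2024 is a listed holiday. The next qualifying day is June 18, 2024.

June 18, 2024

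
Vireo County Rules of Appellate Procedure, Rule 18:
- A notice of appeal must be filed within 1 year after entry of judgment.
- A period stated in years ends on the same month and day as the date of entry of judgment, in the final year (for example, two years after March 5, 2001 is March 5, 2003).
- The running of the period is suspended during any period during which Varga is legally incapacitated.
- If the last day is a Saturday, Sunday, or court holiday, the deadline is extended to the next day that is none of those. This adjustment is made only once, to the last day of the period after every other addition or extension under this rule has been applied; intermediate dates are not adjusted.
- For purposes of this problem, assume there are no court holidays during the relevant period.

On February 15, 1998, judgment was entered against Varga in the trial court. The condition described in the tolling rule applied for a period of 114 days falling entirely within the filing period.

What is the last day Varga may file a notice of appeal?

June 9, 1999

1 year after February 15, 1998 is February 15, 1999.
Tolling adds 114 days: February 15, 1999 + 114 days = June 9, 1999.
June 9, 1999 is a Wednesday and not a court holiday, so no extension applies.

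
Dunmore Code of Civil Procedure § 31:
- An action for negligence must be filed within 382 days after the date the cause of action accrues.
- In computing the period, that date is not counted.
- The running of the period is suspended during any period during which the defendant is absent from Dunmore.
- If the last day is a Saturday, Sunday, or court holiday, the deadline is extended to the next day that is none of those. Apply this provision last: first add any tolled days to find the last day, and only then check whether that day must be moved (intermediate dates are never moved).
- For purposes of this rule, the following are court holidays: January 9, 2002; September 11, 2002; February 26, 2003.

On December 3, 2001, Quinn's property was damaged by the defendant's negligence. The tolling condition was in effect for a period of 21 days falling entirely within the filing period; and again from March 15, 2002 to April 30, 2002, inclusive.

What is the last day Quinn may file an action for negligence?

February 27, 2003

382 days after December 3, 2001 is December 20, 2002.
Tolling adds 21 days: December 20, 2002 + 21 days = January 10, 2003.
From March 15, 2002 through April 30, 2002 inclusive is 47 days; tolling adds 47 days: January 10, 2003 + 47 days = February 26, 2003.
February 26, 2003 is a listed holiday. The next qualifying day is February 27, 2003.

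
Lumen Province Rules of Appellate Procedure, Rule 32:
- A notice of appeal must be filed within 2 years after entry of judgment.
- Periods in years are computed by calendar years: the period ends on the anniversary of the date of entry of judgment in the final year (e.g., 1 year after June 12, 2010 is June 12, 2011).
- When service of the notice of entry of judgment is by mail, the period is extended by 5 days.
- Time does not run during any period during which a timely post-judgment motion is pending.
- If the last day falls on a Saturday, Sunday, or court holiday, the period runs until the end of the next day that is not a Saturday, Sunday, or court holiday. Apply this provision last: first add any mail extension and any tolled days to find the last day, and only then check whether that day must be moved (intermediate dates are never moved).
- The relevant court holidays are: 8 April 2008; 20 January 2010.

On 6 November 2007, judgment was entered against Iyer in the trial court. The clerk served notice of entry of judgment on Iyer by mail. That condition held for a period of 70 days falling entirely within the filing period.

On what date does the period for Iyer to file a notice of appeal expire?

2 years after 6 November 2007 is November 6, 2009.
Service was by mail, adding 5 days: November 6, 2009 + 5 days = November 11, 2009.
Tolling adds 70 days: November 11, 2009 + 70 days = January 20, 2010.
January 20, 2010 is a listed holiday. The next qualifying day is January 21, 2010.

January 21, 2010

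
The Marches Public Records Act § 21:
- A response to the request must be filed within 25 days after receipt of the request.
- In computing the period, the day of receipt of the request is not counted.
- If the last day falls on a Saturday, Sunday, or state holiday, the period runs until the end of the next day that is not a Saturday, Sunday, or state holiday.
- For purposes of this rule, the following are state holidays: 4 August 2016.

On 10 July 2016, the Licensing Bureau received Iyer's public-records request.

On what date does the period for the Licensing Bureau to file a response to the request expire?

25 days after 10 July 2016 is August 4, 2016.
August 4, 2016 is a listed holiday. The next qualifying day is August 5, 2016.

August 5, 2016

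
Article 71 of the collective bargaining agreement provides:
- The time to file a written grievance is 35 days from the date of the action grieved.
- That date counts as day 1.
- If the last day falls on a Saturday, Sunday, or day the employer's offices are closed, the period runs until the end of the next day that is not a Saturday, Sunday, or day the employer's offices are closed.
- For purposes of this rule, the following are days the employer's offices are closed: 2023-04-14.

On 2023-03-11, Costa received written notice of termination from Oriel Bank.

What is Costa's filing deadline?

Counting 2023-03-11 as day 1, day 35 is April 14, 2023.
April 14, 2023 is a listed holiday; April 15, 2023 is Saturday; April 16, 2023 is Sunday. The next qualifying day is April 17, 2023.

April 17, 2023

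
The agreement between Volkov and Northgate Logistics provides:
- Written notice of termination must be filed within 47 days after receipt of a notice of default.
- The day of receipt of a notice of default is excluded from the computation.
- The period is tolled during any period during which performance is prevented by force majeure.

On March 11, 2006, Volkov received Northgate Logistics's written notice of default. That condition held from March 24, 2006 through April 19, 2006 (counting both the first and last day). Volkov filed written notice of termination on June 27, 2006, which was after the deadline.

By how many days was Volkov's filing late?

34 days

47 days after March 11, 2006 is April 27, 2006.
From March 24, 2006 through April 19, 2006 inclusive is 27 days; tolling adds 27 days: April 27, 2006 + 27 days = May 24, 2006.
The deadline is May 24, 2006; from May 24, 2006 to June 27, 2006 is 34 days.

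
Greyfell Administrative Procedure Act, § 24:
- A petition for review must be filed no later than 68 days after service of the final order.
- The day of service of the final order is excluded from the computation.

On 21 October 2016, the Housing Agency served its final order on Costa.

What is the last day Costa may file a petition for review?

December 28, 2016

68 days after 21 October 2016 is December 28, 2016.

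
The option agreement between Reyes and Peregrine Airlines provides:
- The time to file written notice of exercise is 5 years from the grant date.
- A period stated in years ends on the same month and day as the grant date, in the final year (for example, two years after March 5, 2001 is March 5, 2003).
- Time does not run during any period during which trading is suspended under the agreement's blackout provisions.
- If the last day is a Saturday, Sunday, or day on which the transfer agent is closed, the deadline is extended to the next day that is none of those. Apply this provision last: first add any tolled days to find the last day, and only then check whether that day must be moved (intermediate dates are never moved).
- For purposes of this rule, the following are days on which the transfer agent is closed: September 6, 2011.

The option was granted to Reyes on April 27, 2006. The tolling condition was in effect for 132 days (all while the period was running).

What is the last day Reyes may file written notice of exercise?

5 years after April 27, 2006 is April 27, 2011.
Tolling adds 132 days: April 27, 2011 + 132 days = September 6, 2011.
September 6, 2011 is a listed holiday. The next qualifying day is September 7, 2011.

September 7, 2011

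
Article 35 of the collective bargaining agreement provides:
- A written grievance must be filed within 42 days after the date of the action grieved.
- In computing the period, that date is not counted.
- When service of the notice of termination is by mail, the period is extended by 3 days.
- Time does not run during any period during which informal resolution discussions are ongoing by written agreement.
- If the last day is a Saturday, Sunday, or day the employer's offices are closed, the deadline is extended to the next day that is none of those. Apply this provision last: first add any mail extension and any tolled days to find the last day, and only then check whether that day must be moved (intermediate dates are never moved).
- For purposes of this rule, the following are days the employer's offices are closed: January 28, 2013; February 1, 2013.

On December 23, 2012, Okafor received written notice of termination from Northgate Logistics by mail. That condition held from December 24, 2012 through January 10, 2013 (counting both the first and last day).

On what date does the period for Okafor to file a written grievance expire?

42 days after December 23, 2012 is February 3, 2013.
Service was by mail, adding 3 days: February 3, 2013 + 3 days = February 6, 2013.
From December 24, 2012 through January 10, 2013 inclusive is 18 days; tolling adds 18 days: February 6, 2013 + 18 days = February 24, 2013.
February 24, 2013 is Sunday. The next qualifying day is February 25, 2013.

February 25, 2013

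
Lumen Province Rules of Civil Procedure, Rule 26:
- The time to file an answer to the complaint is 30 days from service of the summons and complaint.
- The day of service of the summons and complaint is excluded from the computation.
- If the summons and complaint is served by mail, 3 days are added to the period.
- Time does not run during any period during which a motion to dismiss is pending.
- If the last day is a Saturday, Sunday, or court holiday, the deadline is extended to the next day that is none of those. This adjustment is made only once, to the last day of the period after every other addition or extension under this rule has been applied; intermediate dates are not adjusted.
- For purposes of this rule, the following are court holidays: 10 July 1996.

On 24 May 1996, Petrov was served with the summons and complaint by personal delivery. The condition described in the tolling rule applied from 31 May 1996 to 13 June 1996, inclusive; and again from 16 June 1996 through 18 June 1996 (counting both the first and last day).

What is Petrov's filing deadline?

30 days after 24 May 1996 is June 23, 1996.
Service was not by mail, so no mail extension applies.
From May 31, 1996 through June 13, 1996 inclusive is 14 days; tolling adds 14 days: June 23, 1996 + 14 days = July 7, 1996.
From June 16, 1996 through June 18, 1996 inclusive is 3 days; tolling adds 3 days: July 7, 1996 + 3 days = July 10, 1996.
July 10, 1996 is a listed holiday. The next qualifying day is July 11, 1996.

July 11, 1996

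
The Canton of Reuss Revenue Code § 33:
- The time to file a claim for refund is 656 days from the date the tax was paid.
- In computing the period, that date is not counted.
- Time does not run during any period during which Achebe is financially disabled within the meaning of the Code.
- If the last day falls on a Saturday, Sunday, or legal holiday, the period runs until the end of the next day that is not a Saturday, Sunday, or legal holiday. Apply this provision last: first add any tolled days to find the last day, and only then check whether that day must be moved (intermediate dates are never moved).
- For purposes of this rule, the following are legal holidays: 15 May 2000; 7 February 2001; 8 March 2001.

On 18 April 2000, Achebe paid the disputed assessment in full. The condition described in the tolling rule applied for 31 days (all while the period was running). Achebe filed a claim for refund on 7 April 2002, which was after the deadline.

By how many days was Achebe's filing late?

656 days after 18 April 2000 is February 3, 2002.
Tolling adds 31 days: February 3, 2002 + 31 days = March 6, 2002.
March 6, 2002 is a Wednesday and not a legal holiday, so no extension applies.
The deadline is March 6, 2002; from March 6, 2002 to April 7, 2002 is 32 days.

32 days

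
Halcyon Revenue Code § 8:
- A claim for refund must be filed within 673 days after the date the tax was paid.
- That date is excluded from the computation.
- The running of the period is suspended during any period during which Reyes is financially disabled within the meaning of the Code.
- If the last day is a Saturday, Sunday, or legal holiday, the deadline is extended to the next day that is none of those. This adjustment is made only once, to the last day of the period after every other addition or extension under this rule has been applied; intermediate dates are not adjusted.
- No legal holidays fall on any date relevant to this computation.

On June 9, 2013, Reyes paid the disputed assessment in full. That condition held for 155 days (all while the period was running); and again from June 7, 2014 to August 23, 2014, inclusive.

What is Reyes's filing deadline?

673 days after June 9, 2013 is April 13, 2015.
Tolling adds 155 days: April 13, 2015 + 155 days = September 15, 2015.
From June 7, 2014 through August 23, 2014 inclusive is 78 days; tolling adds 78 days: September 15, 2015 + 78 days = December 2, 2015.
December 2, 2015 is a Wednesday and not a legal holiday, so no extension applies.

December 2, 2015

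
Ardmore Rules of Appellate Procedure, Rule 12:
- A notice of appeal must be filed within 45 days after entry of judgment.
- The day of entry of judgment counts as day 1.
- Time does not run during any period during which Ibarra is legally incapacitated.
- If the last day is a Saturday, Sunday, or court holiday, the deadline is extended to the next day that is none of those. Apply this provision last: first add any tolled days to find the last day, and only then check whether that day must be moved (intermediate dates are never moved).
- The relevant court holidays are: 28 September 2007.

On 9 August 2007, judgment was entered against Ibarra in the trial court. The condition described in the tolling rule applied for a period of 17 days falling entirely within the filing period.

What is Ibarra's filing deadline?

Counting 9 August 2007 as day 1, day 45 is September 22, 2007.
Tolling adds 17 days: September 22, 2007 + 17 days = October 9, 2007.
October 9, 2007 is a Tuesday and not a court holiday, so no extension applies.

October 9, 2007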